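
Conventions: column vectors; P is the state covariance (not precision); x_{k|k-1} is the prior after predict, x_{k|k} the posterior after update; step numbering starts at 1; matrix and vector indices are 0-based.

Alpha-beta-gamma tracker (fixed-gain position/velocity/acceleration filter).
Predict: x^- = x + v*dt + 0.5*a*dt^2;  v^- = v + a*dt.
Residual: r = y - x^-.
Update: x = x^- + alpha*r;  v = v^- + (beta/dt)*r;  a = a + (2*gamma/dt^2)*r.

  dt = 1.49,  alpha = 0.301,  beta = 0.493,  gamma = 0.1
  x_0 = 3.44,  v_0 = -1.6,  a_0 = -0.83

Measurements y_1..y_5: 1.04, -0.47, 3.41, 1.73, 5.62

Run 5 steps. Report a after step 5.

a_post = 1.1051

step 1: x_pred=0.1347  r=0.9053  x^+=0.4072  v^+=-2.5371  a^+=-0.7484
step 2: x_pred=-4.2040  r=3.7340  x^+=-3.0801  v^+=-2.4169  a^+=-0.4121
step 3: x_pred=-7.1386  r=10.5486  x^+=-3.9635  v^+=0.4594  a^+=0.5382
step 4: x_pred=-2.6815  r=4.4115  x^+=-1.3536  v^+=2.7210  a^+=0.9356
step 5: x_pred=3.7393  r=1.8807  x^+=4.3054  v^+=4.7374  a^+=1.1051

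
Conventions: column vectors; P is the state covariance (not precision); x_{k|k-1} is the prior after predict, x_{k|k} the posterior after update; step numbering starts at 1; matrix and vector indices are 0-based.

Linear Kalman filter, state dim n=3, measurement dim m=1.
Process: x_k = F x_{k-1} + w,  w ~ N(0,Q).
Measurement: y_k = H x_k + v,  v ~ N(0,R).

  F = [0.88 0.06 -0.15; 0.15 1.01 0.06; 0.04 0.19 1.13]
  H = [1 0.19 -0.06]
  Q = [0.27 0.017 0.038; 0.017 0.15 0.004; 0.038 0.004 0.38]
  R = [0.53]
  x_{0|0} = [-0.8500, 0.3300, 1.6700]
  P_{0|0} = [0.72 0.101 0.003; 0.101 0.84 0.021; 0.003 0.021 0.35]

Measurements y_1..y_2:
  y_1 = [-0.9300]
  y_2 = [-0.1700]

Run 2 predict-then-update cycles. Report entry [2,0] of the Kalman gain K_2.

K[2,0] = -0.0568

step 1: x^-=[-0.9787, 0.3060, 1.9158]  P^-=[0.8480 0.2475 0.0345; 0.2475 1.0575 0.2249; 0.0345 0.2249 0.8692]  S=[1.5040]  K=[0.5937; 0.2892; 0.0167]  nu=[0.1055]  x^+=[-0.9161, 0.3365, 1.9176]  P^+=[0.3179 -0.0107 0.0196; -0.0107 0.9318 0.2177; 0.0196 0.2177 0.8688]
step 2: x^-=[-1.0736, 0.3175, 2.1941]  P^-=[0.5288 0.0664 -0.0613; 0.0664 1.1343 0.4972; -0.0613 0.4972 1.6186]  S=[1.1268]  K=[0.4838; 0.2237; -0.0568]  nu=[0.9749]  x^+=[-0.6020, 0.5356, 2.1388]  P^+=[0.2651 -0.0556 -0.0304; -0.0556 1.0779 0.5115; -0.0304 0.5115 1.6150]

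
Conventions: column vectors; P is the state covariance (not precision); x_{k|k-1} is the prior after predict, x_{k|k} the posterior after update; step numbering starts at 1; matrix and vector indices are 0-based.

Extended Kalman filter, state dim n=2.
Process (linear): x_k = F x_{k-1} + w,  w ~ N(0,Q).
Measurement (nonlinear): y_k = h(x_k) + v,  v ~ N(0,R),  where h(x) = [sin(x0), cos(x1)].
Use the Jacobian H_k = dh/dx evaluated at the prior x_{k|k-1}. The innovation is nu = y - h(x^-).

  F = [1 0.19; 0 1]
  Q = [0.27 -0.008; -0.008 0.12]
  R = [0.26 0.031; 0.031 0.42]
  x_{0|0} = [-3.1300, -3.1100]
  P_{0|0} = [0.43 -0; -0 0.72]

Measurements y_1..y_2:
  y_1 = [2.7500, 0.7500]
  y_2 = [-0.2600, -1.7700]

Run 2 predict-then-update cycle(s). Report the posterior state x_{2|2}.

step 1: x^-=[-3.7209, -3.1100]  P^-=[0.7260 0.1288; 0.1288 0.8400]  H_jac=[-0.8368 0.0000; 0.0000 0.0316]  S=[0.7684 0.0276; 0.0276 0.4208]  K=[-0.7929 0.0617; -0.1429 0.0724]  nu=[2.2026, 1.7495]  x^+=[-5.3593, -3.2980]  P^+=[0.2440 0.0417; 0.0417 0.8227]
step 2: x^-=[-5.9860, -3.2980]  P^-=[0.5596 0.1900; 0.1900 0.9427]  H_jac=[0.9562 0.0000; 0.0000 -0.1558]  S=[0.7716 0.0027; 0.0027 0.4429]  K=[0.6937 -0.0711; 0.2366 -0.3330]  nu=[-0.5529, -0.7822]  x^+=[-6.3139, -3.1684]  P^+=[0.1863 0.0535; 0.0535 0.8508]

x_post = [-6.3139, -3.1684]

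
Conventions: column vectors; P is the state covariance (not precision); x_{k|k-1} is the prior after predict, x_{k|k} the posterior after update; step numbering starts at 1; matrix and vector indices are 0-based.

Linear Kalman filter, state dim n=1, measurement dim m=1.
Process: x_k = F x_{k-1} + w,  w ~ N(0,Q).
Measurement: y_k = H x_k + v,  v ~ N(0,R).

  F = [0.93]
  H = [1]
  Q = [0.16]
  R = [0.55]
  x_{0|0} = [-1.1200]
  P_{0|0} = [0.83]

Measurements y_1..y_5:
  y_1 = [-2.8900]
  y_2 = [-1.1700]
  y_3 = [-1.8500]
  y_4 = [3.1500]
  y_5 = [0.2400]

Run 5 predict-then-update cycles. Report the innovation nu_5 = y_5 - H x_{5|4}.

innov = [-0.0319]

step 1: x^-=[-1.0416]  P^-=[0.8779]  S=[1.4279]  K=[0.6148]  nu=[-1.8484]  x^+=[-2.1780]  P^+=[0.3381]
step 2: x^-=[-2.0256]  P^-=[0.4525]  S=[1.0025]  K=[0.4514]  nu=[0.8556]  x^+=[-1.6394]  P^+=[0.2482]
step 3: x^-=[-1.5246]  P^-=[0.3747]  S=[0.9247]  K=[0.4052]  nu=[-0.3254]  x^+=[-1.6565]  P^+=[0.2229]
step 4: x^-=[-1.5405]  P^-=[0.3528]  S=[0.9028]  K=[0.3908]  nu=[4.6905]  x^+=[0.2923]  P^+=[0.2149]
step 5: x^-=[0.2719]  P^-=[0.3459]  S=[0.8959]  K=[0.3861]  nu=[-0.0319]  x^+=[0.2596]  P^+=[0.2123]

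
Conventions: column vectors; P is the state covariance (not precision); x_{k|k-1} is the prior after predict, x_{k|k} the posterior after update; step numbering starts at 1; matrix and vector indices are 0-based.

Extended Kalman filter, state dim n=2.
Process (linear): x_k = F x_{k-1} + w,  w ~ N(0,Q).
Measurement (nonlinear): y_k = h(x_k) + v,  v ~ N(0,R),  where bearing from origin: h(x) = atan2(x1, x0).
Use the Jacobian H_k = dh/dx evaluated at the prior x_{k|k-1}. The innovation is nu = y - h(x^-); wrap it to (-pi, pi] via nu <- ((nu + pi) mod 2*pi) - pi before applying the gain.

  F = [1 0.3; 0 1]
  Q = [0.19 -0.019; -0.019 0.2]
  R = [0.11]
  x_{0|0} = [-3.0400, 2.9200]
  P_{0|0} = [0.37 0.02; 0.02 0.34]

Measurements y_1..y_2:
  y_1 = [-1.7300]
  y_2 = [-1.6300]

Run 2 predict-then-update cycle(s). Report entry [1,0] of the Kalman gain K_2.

K[1,0] = -1.0509

step 1: x^-=[-2.1640, 2.9200]  P^-=[0.6026 0.1030; 0.1030 0.5400]  H_jac=[-0.2211 -0.1638]  S=[0.1614]  K=[-0.9299; -0.6892]  nu=[2.3446]  x^+=[-4.3442, 1.3041]  P^+=[0.4630 -0.0004; -0.0004 0.4633]
step 2: x^-=[-3.9530, 1.3041]  P^-=[0.6945 0.1196; 0.1196 0.6633]  H_jac=[-0.0753 -0.2281]  S=[0.1526]  K=[-0.5214; -1.0509]  nu=[1.8303]  x^+=[-4.9073, -0.6193]  P^+=[0.6530 0.0360; 0.0360 0.4948]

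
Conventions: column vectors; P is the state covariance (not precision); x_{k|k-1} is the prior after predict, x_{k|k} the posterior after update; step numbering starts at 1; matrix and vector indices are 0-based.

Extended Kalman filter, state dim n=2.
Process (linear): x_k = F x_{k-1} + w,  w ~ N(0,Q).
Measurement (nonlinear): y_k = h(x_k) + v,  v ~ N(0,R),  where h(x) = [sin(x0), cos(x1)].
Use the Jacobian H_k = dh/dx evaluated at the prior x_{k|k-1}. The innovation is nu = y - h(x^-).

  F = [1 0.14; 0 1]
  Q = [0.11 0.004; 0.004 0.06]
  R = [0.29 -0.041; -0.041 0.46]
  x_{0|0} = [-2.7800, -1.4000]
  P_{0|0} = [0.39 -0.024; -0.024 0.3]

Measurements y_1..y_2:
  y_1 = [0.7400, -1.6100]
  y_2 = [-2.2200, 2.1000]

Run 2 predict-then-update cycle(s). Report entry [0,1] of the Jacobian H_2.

H_jac[0,1] = 0.0000

step 1: x^-=[-2.9760, -1.4000]  P^-=[0.4992 0.0220; 0.0220 0.3600]  H_jac=[-0.9863 0.0000; 0.0000 0.9854]  S=[0.7756 -0.0624; -0.0624 0.8096]  K=[-0.6366 -0.0223; 0.0073 0.4388]  nu=[0.9048, -1.7800]  x^+=[-3.5123, -2.1744]  P^+=[0.1862 0.0161; 0.0161 0.2045]
step 2: x^-=[-3.8168, -2.1744]  P^-=[0.3048 0.0487; 0.0487 0.2645]  H_jac=[-0.7806 0.0000; 0.0000 0.8233]  S=[0.4757 -0.0723; -0.0723 0.6393]  K=[-0.4991 0.0063; -0.0287 0.3374]  nu=[-2.8450, 2.6676]  x^+=[-2.3799, -1.1928]  P^+=[0.1858 0.0284; 0.0284 0.1899]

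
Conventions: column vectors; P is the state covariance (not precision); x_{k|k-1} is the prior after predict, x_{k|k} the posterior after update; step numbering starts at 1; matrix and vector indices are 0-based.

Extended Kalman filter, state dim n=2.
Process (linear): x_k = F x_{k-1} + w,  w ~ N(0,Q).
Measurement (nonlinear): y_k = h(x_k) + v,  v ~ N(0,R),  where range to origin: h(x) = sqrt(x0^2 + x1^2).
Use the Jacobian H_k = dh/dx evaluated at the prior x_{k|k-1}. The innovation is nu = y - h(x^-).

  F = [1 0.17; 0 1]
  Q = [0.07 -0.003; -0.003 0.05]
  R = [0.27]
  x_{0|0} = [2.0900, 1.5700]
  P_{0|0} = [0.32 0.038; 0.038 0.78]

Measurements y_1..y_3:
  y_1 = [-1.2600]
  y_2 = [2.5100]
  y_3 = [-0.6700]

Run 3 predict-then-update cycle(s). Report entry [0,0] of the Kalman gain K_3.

K[0,0] = -0.0654

step 1: x^-=[2.3569, 1.5700]  P^-=[0.4255 0.1676; 0.1676 0.8300]  H_jac=[0.8323 0.5544]  S=[0.9745]  K=[0.4587; 0.6153]  nu=[-4.0919]  x^+=[0.4798, -0.9480]  P^+=[0.2204 -0.1075; -0.1075 0.4610]
step 2: x^-=[0.3187, -0.9480]  P^-=[0.2672 -0.0321; -0.0321 0.5110]  H_jac=[0.3186 -0.9479]  S=[0.7756]  K=[0.1490; -0.6377]  nu=[1.5099]  x^+=[0.5436, -1.9108]  P^+=[0.2500 0.0416; 0.0416 0.1956]
step 3: x^-=[0.2188, -1.9108]  P^-=[0.3398 0.0718; 0.0718 0.2456]  H_jac=[0.1137 -0.9935]  S=[0.5006]  K=[-0.0654; -0.4711]  nu=[-2.5933]  x^+=[0.3883, -0.6890]  P^+=[0.3376 0.0564; 0.0564 0.1345]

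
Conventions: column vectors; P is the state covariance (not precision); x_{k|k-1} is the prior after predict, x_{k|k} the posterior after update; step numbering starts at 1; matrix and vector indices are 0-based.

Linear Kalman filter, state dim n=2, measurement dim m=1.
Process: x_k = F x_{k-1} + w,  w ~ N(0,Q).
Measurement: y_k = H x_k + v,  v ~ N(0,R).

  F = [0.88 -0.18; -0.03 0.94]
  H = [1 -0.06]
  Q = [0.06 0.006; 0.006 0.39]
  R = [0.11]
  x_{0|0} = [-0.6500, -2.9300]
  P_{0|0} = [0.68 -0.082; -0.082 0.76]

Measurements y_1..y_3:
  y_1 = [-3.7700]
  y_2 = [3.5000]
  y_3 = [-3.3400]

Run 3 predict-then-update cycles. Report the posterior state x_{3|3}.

x_post = [-1.2675, -0.2624]

step 1: x^-=[-0.0446, -2.7347]  P^-=[0.6372 -0.2088; -0.2088 1.0668]  S=[0.7761]  K=[0.8372; -0.3515]  nu=[-3.8895]  x^+=[-3.3008, -1.3674]  P^+=[0.0933 0.0196; 0.0196 0.9709]
step 2: x^-=[-2.6585, -1.1863]  P^-=[0.1575 -0.1444; -0.1444 1.2468]  S=[0.2893]  K=[0.5743; -0.7578]  nu=[6.0874]  x^+=[0.8374, -5.7995]  P^+=[0.0621 -0.0185; -0.0185 1.0807]
step 3: x^-=[1.7808, -5.4767]  P^-=[0.1489 -0.1939; -0.1939 1.3460]  S=[0.2871]  K=[0.5594; -0.9569]  nu=[-5.4494]  x^+=[-1.2675, -0.2624]  P^+=[0.0591 -0.0403; -0.0403 1.0832]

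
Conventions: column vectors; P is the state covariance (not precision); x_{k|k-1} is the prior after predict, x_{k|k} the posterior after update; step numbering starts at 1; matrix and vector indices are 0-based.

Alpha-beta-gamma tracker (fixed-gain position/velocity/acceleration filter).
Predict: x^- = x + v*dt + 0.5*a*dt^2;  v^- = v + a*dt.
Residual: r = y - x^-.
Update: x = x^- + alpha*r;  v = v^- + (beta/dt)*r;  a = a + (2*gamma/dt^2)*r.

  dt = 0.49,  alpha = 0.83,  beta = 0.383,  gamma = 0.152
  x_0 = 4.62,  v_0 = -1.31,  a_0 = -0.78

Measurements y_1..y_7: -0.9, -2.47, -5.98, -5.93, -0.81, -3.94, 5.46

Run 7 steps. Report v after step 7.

v_post = 14.0180

step 1: x_pred=3.8845  r=-4.7845  x^+=-0.0866  v^+=-5.4319  a^+=-6.8378
step 2: x_pred=-3.5691  r=1.0991  x^+=-2.6569  v^+=-7.9233  a^+=-5.4461
step 3: x_pred=-7.1931  r=1.2131  x^+=-6.1862  v^+=-9.6437  a^+=-3.9102
step 4: x_pred=-11.3811  r=5.4511  x^+=-6.8567  v^+=-7.2990  a^+=2.9916
step 5: x_pred=-10.0740  r=9.2640  x^+=-2.3849  v^+=1.4080  a^+=14.7212
step 6: x_pred=0.0723  r=-4.0123  x^+=-3.2579  v^+=5.4852  a^+=9.6410
step 7: x_pred=0.5872  r=4.8728  x^+=4.6316  v^+=14.0180  a^+=15.8106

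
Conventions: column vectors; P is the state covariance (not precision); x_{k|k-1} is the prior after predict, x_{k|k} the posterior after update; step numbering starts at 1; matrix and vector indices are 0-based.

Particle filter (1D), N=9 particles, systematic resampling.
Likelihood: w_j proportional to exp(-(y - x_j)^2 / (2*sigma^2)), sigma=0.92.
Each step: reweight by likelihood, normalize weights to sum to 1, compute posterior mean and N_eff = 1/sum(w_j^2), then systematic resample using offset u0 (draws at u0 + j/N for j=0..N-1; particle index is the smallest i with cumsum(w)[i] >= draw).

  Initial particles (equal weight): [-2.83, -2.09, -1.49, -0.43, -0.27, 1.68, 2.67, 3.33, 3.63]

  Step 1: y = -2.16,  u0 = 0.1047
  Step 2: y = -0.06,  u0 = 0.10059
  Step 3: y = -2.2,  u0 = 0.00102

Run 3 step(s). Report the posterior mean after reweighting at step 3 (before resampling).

post_mean = -1.5025

step 1: w=[0.2717, 0.3532, 0.2717, 0.0605, 0.0429, 0.0001, 0.0000, 0.0000, 0.0000]  mean=-1.9493  Neff=3.5989  idx=[0, 0, 1, 1, 1, 2, 2, 2, 4]
step 2: w=[0.0050, 0.0050, 0.0407, 0.0407, 0.0407, 0.1386, 0.1386, 0.1386, 0.4521]  mean=-1.0250  Neff=3.7446  idx=[4, 5, 6, 7, 7, 8, 8, 8, 8]
step 3: w=[0.2254, 0.1685, 0.1685, 0.1685, 0.1685, 0.0251, 0.0251, 0.0251, 0.0251]  mean=-1.5025  Neff=5.9912  idx=[0, 0, 0, 1, 2, 2, 3, 4, 4]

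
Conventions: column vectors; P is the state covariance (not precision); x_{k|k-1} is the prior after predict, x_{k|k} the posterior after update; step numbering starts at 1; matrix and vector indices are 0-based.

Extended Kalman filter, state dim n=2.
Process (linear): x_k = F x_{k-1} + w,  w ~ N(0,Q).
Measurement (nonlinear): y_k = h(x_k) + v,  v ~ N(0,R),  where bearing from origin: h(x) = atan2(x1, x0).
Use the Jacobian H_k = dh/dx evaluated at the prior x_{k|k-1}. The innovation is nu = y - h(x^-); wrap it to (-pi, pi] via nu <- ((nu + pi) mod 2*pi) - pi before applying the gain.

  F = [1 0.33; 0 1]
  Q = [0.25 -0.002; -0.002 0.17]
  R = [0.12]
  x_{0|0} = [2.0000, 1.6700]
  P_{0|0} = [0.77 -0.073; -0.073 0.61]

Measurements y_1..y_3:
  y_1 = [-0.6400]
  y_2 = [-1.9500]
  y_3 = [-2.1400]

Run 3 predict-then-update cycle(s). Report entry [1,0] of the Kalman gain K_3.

K[1,0] = 0.9356

step 1: x^-=[2.5511, 1.6700]  P^-=[1.0382 0.1263; 0.1263 0.7800]  H_jac=[-0.1796 0.2744]  S=[0.1998]  K=[-0.7600; 0.9578]  nu=[-1.2196]  x^+=[3.4781, 0.5019]  P^+=[0.9228 0.2717; 0.2717 0.5967]
step 2: x^-=[3.6437, 0.5019]  P^-=[1.4172 0.4667; 0.4667 0.7667]  H_jac=[-0.0371 0.2693]  S=[0.1682]  K=[0.4346; 1.1245]  nu=[-2.0869]  x^+=[2.7368, -1.8449]  P^+=[1.3854 0.3844; 0.3844 0.5540]
step 3: x^-=[2.1280, -1.8449]  P^-=[1.9495 0.5652; 0.5652 0.7240]  H_jac=[0.2326 0.2683]  S=[0.3481]  K=[1.7381; 0.9356]  nu=[-1.4257]  x^+=[-0.3501, -3.1788]  P^+=[0.8978 -0.0009; -0.0009 0.4192]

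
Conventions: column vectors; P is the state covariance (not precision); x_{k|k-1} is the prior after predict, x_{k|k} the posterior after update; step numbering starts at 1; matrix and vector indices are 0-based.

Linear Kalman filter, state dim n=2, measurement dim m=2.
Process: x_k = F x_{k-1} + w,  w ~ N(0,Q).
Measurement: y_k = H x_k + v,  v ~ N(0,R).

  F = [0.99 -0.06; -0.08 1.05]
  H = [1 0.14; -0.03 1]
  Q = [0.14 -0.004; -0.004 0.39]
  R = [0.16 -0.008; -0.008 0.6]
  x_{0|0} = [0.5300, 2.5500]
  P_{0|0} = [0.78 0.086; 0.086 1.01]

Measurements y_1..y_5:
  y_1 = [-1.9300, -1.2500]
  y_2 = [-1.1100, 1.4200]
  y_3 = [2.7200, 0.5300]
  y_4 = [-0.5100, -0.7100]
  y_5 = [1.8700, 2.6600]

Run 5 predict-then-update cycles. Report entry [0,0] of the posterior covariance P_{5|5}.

P_post[0,0] = 0.1011

step 1: x^-=[0.3717, 2.6351]  P^-=[0.8979 -0.0396; -0.0396 1.4941]  S=[1.0761 0.1348; 0.1348 2.0973]  K=[0.8400 -0.0857; 0.0688 0.7085]  nu=[-2.6706, -3.8739]  x^+=[-1.5395, -0.2935]  P^+=[0.1426 -0.0539; -0.0539 0.4230]
step 2: x^-=[-1.5065, -0.1850]  P^-=[0.2877 -0.0982; -0.0982 0.8663]  S=[0.4372 0.0069; 0.0069 1.4724]  K=[0.6278 -0.0755; 0.0435 0.5901]  nu=[0.4224, 1.5599]  x^+=[-1.3590, 0.7539]  P^+=[0.1076 -0.0471; -0.0471 0.3523]
step 3: x^-=[-1.3907, 0.9003]  P^-=[0.2524 -0.0839; -0.0839 0.7870]  S=[0.4043 0.0111; 0.0111 1.3923]  K=[0.5971 -0.0704; 0.0495 0.5667]  nu=[3.9847, -0.4120]  x^+=[1.0175, 0.8641]  P^+=[0.1023 -0.0440; -0.0440 0.3383]
step 4: x^-=[0.9555, 0.8259]  P^-=[0.2467 -0.0793; -0.0793 0.7710]  S=[0.3996 0.0135; 0.0135 1.3760]  K=[0.5919 -0.0689; 0.0526 0.5615]  nu=[-1.5811, -1.5072]  x^+=[0.1235, -0.1036]  P^+=[0.1013 -0.0430; -0.0430 0.3352]
step 5: x^-=[0.1284, -0.1187]  P^-=[0.2456 -0.0781; -0.0781 0.7674]  S=[0.3988 0.0143; 0.0143 1.3724]  K=[0.5909 -0.0684; 0.0535 0.5604]  nu=[1.7582, 2.7825]  x^+=[0.9770, 1.5347]  P^+=[0.1011 -0.0427; -0.0427 0.3345]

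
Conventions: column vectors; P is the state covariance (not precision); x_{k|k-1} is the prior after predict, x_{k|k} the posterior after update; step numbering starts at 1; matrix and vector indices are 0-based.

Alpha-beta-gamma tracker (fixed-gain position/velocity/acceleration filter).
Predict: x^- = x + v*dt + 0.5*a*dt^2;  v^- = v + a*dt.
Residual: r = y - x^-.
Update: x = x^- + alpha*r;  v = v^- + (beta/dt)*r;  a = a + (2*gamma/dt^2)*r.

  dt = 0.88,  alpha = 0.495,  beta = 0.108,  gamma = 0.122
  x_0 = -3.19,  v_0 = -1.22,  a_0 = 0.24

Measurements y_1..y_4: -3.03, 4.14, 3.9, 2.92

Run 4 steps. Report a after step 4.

a_post = 2.3835

step 1: x_pred=-4.1707  r=1.1407  x^+=-3.6060  v^+=-0.8688  a^+=0.5994
step 2: x_pred=-4.1385  r=8.2785  x^+=-0.0406  v^+=0.6747  a^+=3.2078
step 3: x_pred=1.7951  r=2.1049  x^+=2.8370  v^+=3.7559  a^+=3.8710
step 4: x_pred=7.6411  r=-4.7211  x^+=5.3041  v^+=6.5830  a^+=2.3835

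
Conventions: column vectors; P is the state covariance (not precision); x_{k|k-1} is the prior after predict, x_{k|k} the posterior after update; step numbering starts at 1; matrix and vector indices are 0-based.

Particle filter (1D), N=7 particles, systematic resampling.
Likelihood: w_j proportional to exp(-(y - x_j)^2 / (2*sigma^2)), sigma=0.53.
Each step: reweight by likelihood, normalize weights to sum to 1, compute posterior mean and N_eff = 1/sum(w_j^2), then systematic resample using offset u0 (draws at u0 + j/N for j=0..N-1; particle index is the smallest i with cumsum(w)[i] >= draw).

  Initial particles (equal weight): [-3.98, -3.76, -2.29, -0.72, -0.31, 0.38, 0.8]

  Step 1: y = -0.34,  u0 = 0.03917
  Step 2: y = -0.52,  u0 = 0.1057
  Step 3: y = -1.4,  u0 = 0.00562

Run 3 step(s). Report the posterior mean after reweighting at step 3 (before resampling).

post_mean = -0.6295

step 1: w=[0.0000, 0.0000, 0.0005, 0.3408, 0.4400, 0.1751, 0.0436]  mean=-0.2815  Neff=2.9215  idx=[3, 3, 3, 4, 4, 4, 5]
step 2: w=[0.1605, 0.1605, 0.1605, 0.1593, 0.1593, 0.1593, 0.0407]  mean=-0.4792  Neff=6.4507  idx=[0, 1, 2, 3, 4, 5, 6]
step 3: w=[0.2609, 0.2609, 0.2609, 0.0717, 0.0717, 0.0717, 0.0021]  mean=-0.6295  Neff=4.5521  idx=[0, 0, 1, 1, 2, 2, 4]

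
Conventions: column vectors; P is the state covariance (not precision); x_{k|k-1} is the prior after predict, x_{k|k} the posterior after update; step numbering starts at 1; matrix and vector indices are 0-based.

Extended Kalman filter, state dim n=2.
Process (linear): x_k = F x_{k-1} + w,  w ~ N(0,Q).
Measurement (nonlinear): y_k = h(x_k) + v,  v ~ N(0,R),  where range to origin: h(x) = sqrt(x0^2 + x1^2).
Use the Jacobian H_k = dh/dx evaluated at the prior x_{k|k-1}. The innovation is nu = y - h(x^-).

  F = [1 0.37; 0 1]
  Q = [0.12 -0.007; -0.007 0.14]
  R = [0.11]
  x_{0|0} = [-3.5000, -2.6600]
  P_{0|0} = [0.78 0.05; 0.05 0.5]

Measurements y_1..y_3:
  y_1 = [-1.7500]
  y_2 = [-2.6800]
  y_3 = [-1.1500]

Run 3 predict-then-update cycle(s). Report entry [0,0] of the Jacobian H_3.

H_jac[0,0] = -0.9063

step 1: x^-=[-4.4842, -2.6600]  P^-=[1.0054 0.2280; 0.2280 0.6400]  H_jac=[-0.8601 -0.5102]  S=[1.2204]  K=[-0.8039; -0.4282]  nu=[-6.9638]  x^+=[1.1139, 0.3221]  P^+=[0.2168 -0.1921; -0.1921 0.4162]
step 2: x^-=[1.2331, 0.3221]  P^-=[0.2516 -0.0451; -0.0451 0.5562]  H_jac=[0.9675 0.2527]  S=[0.3590]  K=[0.6463; 0.2699]  nu=[-3.9544]  x^+=[-1.3228, -0.7454]  P^+=[0.1016 -0.1078; -0.1078 0.5300]
step 3: x^-=[-1.5986, -0.7454]  P^-=[0.2145 0.0814; 0.0814 0.6700]  H_jac=[-0.9063 -0.4226]  S=[0.4681]  K=[-0.4886; -0.7624]  nu=[-2.9139]  x^+=[-0.1748, 1.4761]  P^+=[0.1027 -0.0930; -0.0930 0.3980]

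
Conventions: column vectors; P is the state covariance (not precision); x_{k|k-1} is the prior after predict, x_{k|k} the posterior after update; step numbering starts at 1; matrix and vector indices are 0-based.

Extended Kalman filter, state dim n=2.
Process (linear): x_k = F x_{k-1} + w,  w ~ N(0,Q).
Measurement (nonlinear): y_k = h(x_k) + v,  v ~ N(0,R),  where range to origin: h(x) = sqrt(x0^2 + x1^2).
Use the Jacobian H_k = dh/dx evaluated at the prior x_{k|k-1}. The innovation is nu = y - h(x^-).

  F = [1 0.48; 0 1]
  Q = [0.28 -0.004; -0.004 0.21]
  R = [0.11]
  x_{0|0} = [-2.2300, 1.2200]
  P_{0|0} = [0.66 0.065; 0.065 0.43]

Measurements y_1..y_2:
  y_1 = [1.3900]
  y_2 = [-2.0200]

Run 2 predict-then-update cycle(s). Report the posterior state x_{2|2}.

step 1: x^-=[-1.6444, 1.2200]  P^-=[1.1015 0.2674; 0.2674 0.6400]  H_jac=[-0.8031 0.5958]  S=[0.7917]  K=[-0.9161; 0.2104]  nu=[-0.6575]  x^+=[-1.0420, 1.0816]  P^+=[0.4371 0.4200; 0.4200 0.6050]
step 2: x^-=[-0.5229, 1.0816]  P^-=[1.2597 0.7064; 0.7064 0.8150]  H_jac=[-0.4352 0.9003]  S=[0.4556]  K=[0.1926; 0.9357]  nu=[-3.2214]  x^+=[-1.1434, -1.9325]  P^+=[1.2428 0.6243; 0.6243 0.4161]

x_post = [-1.1434, -1.9325]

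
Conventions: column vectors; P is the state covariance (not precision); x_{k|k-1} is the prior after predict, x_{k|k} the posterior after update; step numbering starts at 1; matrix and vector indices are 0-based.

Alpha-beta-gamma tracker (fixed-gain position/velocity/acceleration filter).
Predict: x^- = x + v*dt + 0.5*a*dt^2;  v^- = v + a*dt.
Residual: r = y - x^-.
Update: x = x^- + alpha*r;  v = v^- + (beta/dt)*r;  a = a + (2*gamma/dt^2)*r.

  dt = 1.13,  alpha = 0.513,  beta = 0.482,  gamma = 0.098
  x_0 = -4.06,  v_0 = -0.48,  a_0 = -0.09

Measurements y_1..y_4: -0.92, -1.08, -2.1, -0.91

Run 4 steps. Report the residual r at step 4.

step 1: x_pred=-4.6599  r=3.7399  x^+=-2.7413  v^+=1.0135  a^+=0.4841
step 2: x_pred=-1.2870  r=0.2070  x^+=-1.1808  v^+=1.6488  a^+=0.5158
step 3: x_pred=1.0117  r=-3.1117  x^+=-0.5846  v^+=0.9044  a^+=0.0382
step 4: x_pred=0.4617  r=-1.3717  x^+=-0.2420  v^+=0.3624  a^+=-0.1724

resid = -1.3717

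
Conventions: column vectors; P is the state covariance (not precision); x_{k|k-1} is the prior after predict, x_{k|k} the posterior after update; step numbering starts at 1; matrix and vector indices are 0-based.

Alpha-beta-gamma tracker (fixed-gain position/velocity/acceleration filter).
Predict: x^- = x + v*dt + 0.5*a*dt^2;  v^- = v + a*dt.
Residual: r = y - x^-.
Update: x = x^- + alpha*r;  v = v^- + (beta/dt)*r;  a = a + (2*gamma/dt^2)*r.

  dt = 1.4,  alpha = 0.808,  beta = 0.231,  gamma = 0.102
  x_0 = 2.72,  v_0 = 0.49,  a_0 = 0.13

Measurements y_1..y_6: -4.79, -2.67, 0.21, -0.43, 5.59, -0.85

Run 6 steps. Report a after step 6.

a_post = 0.2635

step 1: x_pred=3.5334  r=-8.3234  x^+=-3.1919  v^+=-0.7014  a^+=-0.7363
step 2: x_pred=-4.8954  r=2.2254  x^+=-3.0973  v^+=-1.3650  a^+=-0.5047
step 3: x_pred=-5.5029  r=5.7129  x^+=-0.8869  v^+=-1.1289  a^+=0.0899
step 4: x_pred=-2.3793  r=1.9493  x^+=-0.8043  v^+=-0.6814  a^+=0.2928
step 5: x_pred=-1.4713  r=7.0613  x^+=4.2342  v^+=0.8936  a^+=1.0278
step 6: x_pred=6.4925  r=-7.3425  x^+=0.5598  v^+=1.1210  a^+=0.2635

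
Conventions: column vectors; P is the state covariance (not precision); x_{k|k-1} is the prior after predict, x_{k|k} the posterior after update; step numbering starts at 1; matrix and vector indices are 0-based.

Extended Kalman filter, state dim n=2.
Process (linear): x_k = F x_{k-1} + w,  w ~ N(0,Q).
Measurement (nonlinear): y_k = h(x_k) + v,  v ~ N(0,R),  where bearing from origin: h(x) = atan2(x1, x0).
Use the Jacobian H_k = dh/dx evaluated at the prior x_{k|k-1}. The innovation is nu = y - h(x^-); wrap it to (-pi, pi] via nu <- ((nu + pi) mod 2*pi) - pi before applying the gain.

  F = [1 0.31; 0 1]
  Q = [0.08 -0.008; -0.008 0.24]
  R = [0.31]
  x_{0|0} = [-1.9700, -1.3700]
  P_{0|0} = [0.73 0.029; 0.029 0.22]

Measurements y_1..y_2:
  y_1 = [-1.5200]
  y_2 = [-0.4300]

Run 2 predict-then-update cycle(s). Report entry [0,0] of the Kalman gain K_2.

K[0,0] = 0.3165

step 1: x^-=[-2.3947, -1.3700]  P^-=[0.8491 0.0892; 0.0892 0.4600]  H_jac=[0.1800 -0.3146]  S=[0.3729]  K=[0.3346; -0.3450]  nu=[1.1019]  x^+=[-2.0260, -1.7502]  P^+=[0.8074 0.1322; 0.1322 0.4156]
step 2: x^-=[-2.5686, -1.7502]  P^-=[1.0093 0.2531; 0.2531 0.6556]  H_jac=[0.1812 -0.2659]  S=[0.3651]  K=[0.3165; -0.3519]  nu=[2.1135]  x^+=[-1.8996, -2.4938]  P^+=[0.9727 0.2937; 0.2937 0.6104]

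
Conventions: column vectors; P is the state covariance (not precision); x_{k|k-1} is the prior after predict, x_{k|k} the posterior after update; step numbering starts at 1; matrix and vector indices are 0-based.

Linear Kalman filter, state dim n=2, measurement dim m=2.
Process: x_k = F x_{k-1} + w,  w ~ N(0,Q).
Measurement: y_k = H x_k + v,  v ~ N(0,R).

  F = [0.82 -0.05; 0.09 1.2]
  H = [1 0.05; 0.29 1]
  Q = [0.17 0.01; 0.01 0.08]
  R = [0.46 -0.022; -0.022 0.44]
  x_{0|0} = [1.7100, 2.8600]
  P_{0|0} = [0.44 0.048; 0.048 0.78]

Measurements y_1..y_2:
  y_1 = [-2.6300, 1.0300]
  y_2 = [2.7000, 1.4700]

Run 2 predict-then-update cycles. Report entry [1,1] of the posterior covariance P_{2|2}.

step 1: x^-=[1.2592, 3.5859]  P^-=[0.4639 0.0427; 0.0427 1.2171]  S=[0.9312 0.2167; 0.2167 1.7209]  K=[0.4909 0.0412; -0.0567 0.7216]  nu=[-4.0685, -2.9211]  x^+=[-0.8581, 1.7088]  P^+=[0.2278 -0.0588; -0.0588 0.3358]
step 2: x^-=[-0.7891, 1.9734]  P^-=[0.3289 -0.0509; -0.0509 0.5527]  S=[0.7851 0.0494; 0.0494 0.9908]  K=[0.4141 0.0243; -0.0640 0.5461]  nu=[3.3904, -0.2745]  x^+=[0.6081, 1.6066]  P^+=[0.1927 -0.0543; -0.0543 0.2574]

P_post[1,1] = 0.2574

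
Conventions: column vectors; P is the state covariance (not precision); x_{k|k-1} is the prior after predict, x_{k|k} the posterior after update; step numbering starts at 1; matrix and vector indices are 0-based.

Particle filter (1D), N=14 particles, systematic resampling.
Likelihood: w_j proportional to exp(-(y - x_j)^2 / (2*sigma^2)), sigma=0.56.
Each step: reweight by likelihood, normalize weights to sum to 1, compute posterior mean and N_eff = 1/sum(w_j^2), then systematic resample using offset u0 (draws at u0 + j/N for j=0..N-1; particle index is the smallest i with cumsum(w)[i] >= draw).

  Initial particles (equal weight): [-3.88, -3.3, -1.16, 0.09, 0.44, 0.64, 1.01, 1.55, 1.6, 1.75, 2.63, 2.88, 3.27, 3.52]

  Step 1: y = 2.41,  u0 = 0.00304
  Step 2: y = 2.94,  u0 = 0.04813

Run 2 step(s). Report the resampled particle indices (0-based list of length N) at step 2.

resampled_idx = [5, 6, 7, 7, 8, 9, 9, 10, 10, 11, 12, 12, 13, 13]

step 1: w=[0.0000, 0.0000, 0.0000, 0.0001, 0.0006, 0.0021, 0.0134, 0.0935, 0.1069, 0.1519, 0.2816, 0.2139, 0.0935, 0.0427]  mean=2.4093  Neff=5.5864  idx=[6, 7, 8, 9, 9, 9, 10, 10, 10, 10, 11, 11, 11, 12]
step 2: w=[0.0003, 0.0060, 0.0074, 0.0136, 0.0136, 0.0136, 0.1118, 0.1118, 0.1118, 0.1118, 0.1296, 0.1296, 0.1296, 0.1095]  mean=2.7466  Neff=8.8507  idx=[5, 6, 7, 7, 8, 9, 9, 10, 10, 11, 12, 12, 13, 13]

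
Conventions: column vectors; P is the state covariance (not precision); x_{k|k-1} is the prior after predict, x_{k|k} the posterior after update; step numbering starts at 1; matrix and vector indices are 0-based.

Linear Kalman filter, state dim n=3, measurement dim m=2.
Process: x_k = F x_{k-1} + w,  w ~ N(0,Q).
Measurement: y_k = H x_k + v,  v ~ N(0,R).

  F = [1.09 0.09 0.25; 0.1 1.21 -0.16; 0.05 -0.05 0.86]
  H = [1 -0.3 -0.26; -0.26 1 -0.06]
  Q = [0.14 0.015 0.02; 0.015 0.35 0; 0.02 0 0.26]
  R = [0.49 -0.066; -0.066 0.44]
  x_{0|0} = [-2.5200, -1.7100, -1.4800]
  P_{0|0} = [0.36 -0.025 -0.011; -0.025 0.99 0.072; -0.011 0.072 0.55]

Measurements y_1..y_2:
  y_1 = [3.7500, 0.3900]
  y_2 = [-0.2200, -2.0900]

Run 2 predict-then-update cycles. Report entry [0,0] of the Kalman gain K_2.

K[0,0] = 0.5708

step 1: x^-=[-3.2707, -2.0843, -1.3133]  P^-=[0.6025 0.1292 0.1489; 0.1292 1.7836 -0.0605; 0.1489 -0.0605 0.6631]  S=[1.1334 -0.5923; -0.5923 2.2114]  K=[0.5286 0.1251; 0.0816 0.8148; -0.0437 -0.0746]  nu=[6.0540, 1.5451]  x^+=[0.1226, -0.3311, -1.6931]  P^+=[0.3295 0.1160 0.1691; 0.1160 0.3865 0.0532; 0.1691 0.0532 0.6525]
step 2: x^-=[-0.3194, -0.1175, -1.4334]  P^-=[0.6927 0.2110 0.3348; 0.2110 0.9379 -0.0361; 0.3348 -0.0361 0.7538]  S=[1.0118 -0.2770; -0.2770 1.3325]  K=[0.5708 0.1267; 0.1289 0.6911; 0.1202 -0.1014]  nu=[-0.3085, -2.1416]  x^+=[-0.7670, -1.6374, -1.2533]  P^+=[0.3818 0.1336 0.2707; 0.1336 0.3340 0.0610; 0.2707 0.0610 0.7187]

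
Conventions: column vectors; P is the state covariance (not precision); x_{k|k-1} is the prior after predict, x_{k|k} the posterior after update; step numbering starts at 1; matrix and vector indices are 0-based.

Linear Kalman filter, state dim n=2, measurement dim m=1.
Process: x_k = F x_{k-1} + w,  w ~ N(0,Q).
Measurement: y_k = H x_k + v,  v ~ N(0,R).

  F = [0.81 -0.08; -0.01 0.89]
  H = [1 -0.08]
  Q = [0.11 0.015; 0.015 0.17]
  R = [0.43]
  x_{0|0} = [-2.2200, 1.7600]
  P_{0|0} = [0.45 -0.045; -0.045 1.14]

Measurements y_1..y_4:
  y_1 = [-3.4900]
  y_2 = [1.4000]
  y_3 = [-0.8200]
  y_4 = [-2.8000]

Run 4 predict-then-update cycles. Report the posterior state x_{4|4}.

step 1: x^-=[-1.9390, 1.5886]  P^-=[0.4184 -0.1023; -0.1023 1.0738]  S=[0.8716]  K=[0.4894; -0.2159]  nu=[-1.4239]  x^+=[-2.6358, 1.8960]  P^+=[0.2096 -0.0102; -0.0102 1.0332]
step 2: x^-=[-2.2867, 1.7138]  P^-=[0.2555 -0.0676; -0.0676 0.9886]  S=[0.7026]  K=[0.3713; -0.2088]  nu=[3.8238]  x^+=[-0.8670, 0.9154]  P^+=[0.1586 -0.0131; -0.0131 0.9580]
step 3: x^-=[-0.7755, 0.8234]  P^-=[0.2219 -0.0640; -0.0640 0.9291]  S=[0.6681]  K=[0.3398; -0.2070]  nu=[0.0213]  x^+=[-0.7682, 0.8190]  P^+=[0.1448 -0.0170; -0.0170 0.9004]
step 4: x^-=[-0.6878, 0.7366]  P^-=[0.2129 -0.0625; -0.0625 0.8835]  S=[0.6586]  K=[0.3309; -0.2023]  nu=[-2.0533]  x^+=[-1.3672, 1.1519]  P^+=[0.1408 -0.0185; -0.0185 0.8566]

x_post = [-1.3672, 1.1519]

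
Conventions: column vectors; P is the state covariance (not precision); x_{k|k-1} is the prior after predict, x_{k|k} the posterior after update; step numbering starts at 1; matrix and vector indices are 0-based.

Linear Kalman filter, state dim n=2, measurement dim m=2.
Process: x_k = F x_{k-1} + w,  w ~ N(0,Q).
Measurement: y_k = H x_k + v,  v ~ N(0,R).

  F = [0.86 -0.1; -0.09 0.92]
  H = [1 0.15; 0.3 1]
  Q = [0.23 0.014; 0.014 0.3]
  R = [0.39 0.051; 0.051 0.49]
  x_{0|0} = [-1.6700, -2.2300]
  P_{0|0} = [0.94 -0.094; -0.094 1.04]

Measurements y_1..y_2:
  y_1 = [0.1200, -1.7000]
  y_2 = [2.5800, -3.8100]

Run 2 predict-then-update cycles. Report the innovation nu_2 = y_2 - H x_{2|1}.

step 1: x^-=[-1.2132, -1.9013]  P^-=[0.9518 -0.2297; -0.2297 1.2034]  S=[1.3000 0.2771; 0.2771 1.6413]  K=[0.7245 -0.0882; -0.1920 0.7237]  nu=[1.6184, 0.5653]  x^+=[-0.0906, -1.8030]  P^+=[0.2921 -0.0939; -0.0939 0.3730]
step 2: x^-=[0.1024, -1.6506]  P^-=[0.4659 -0.1181; -0.1181 0.6336]  S=[0.8348 0.1624; 0.1624 1.0947]  K=[0.5489 -0.0616; -0.1379 0.5669]  nu=[2.7252, -2.1901]  x^+=[1.7333, -3.2680]  P^+=[0.2212 -0.0686; -0.0686 0.2913]

innov = [2.7252, -2.1901]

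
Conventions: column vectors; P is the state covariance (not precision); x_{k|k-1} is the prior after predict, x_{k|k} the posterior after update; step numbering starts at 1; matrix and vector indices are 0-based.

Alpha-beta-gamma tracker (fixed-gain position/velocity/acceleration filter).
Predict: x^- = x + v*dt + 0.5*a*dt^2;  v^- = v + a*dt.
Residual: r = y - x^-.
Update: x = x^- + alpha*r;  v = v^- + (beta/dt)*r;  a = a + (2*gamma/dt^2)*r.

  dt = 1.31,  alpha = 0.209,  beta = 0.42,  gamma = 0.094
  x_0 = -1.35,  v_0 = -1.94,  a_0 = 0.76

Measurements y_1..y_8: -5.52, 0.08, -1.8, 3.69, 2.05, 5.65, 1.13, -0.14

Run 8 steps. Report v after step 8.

v_post = -7.0567

step 1: x_pred=-3.2393  r=-2.2807  x^+=-3.7160  v^+=-1.6756  a^+=0.5101
step 2: x_pred=-5.4733  r=5.5533  x^+=-4.3127  v^+=0.7731  a^+=1.1185
step 3: x_pred=-2.3401  r=0.5401  x^+=-2.2272  v^+=2.4115  a^+=1.1777
step 4: x_pred=1.9424  r=1.7476  x^+=2.3076  v^+=4.5146  a^+=1.3691
step 5: x_pred=9.3966  r=-7.3466  x^+=7.8611  v^+=3.9528  a^+=0.5643
step 6: x_pred=13.5235  r=-7.8735  x^+=11.8779  v^+=2.1677  a^+=-0.2982
step 7: x_pred=14.4618  r=-13.3318  x^+=11.6754  v^+=-2.4973  a^+=-1.7587
step 8: x_pred=6.8949  r=-7.0349  x^+=5.4246  v^+=-7.0567  a^+=-2.5294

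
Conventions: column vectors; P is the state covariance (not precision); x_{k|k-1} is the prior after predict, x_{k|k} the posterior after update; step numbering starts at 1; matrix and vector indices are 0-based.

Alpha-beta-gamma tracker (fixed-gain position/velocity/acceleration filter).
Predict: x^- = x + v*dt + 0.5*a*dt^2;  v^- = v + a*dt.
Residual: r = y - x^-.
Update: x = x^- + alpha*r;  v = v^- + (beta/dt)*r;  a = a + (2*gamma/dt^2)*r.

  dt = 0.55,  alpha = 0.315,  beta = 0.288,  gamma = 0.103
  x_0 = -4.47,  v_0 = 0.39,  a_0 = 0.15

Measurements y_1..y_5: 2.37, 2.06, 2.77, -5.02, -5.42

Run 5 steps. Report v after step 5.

step 1: x_pred=-4.2328  r=6.6028  x^+=-2.1529  v^+=3.9300  a^+=4.6465
step 2: x_pred=0.7113  r=1.3487  x^+=1.1362  v^+=7.1917  a^+=5.5649
step 3: x_pred=5.9333  r=-3.1633  x^+=4.9369  v^+=8.5960  a^+=3.4107
step 4: x_pred=10.1805  r=-15.2005  x^+=5.3924  v^+=2.5123  a^+=-6.9407
step 5: x_pred=5.7244  r=-11.1444  x^+=2.2139  v^+=-7.1407  a^+=-14.5300

v_post = -7.1407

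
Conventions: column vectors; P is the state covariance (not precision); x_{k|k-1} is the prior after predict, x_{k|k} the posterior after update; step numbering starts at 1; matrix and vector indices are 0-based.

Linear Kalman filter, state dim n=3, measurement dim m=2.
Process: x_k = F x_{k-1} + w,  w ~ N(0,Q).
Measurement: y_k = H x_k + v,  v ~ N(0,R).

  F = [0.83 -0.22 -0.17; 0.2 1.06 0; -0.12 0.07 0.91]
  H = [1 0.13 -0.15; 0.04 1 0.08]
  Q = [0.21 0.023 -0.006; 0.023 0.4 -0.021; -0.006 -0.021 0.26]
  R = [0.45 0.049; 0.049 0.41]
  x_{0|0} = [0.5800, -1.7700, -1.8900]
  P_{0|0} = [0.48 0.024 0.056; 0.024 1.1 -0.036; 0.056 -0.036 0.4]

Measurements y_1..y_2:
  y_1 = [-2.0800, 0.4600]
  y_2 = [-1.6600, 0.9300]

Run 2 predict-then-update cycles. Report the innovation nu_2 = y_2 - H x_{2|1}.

innov = [-1.2743, 0.9907]

step 1: x^-=[1.1921, -1.7602, -1.9134]  P^-=[0.5782 -0.1292 -0.0795; -0.1292 1.6653 0.0218; -0.0795 0.0218 0.5863]  S=[1.0590 0.1428; 0.1428 2.0727]  K=[0.5539 -0.0924; -0.0290 0.8038; -0.1612 0.0427]  nu=[-3.3303, 2.3256]  x^+=[-0.8674, 0.2059, -1.2771]  P^+=[0.2503 -0.0222 0.0177; -0.0222 0.3319 -0.0356; 0.0177 -0.0356 0.5570]
step 2: x^-=[-0.5481, 0.0448, -1.0436]  P^-=[0.4150 -0.0256 -0.1028; -0.0256 0.7735 -0.0310; -0.1028 -0.0310 0.7184]  S=[0.9196 0.1286; 0.1286 1.1811]  K=[0.4737 -0.0661; -0.0046 0.6524; -0.2396 0.0450]  nu=[-1.2743, 0.9907]  x^+=[-1.2172, 0.6970, -0.6937]  P^+=[0.2116 -0.0124 0.0003; -0.0124 0.2715 -0.0466; 0.0003 -0.0466 0.6660]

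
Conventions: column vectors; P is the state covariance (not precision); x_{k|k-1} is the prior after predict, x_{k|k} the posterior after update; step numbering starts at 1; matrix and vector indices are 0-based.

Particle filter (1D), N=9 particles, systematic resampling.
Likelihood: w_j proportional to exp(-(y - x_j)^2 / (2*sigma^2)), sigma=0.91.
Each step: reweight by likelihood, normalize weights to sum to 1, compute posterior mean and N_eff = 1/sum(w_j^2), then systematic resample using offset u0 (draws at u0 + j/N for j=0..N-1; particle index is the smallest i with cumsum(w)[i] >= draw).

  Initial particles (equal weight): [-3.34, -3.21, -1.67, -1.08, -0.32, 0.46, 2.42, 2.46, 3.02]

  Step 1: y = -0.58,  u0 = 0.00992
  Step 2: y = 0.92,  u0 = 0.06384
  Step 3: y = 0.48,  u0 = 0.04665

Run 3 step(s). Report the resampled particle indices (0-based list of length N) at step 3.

resampled_idx = [1, 2, 3, 4, 5, 6, 7, 7, 8]

step 1: w=[0.0035, 0.0054, 0.1705, 0.3004, 0.3354, 0.1818, 0.0015, 0.0013, 0.0001]  mean=-0.6545  Neff=3.7748  idx=[2, 2, 3, 3, 3, 4, 4, 4, 5]
step 2: w=[0.0074, 0.0074, 0.0377, 0.0377, 0.0377, 0.1669, 0.1669, 0.1669, 0.3716]  mean=-0.1360  Neff=4.4256  idx=[3, 5, 5, 6, 7, 7, 8, 8, 8]
step 3: w=[0.0347, 0.1025, 0.1025, 0.1025, 0.1025, 0.1025, 0.1509, 0.1509, 0.1509]  mean=0.0066  Neff=8.1929  idx=[1, 2, 3, 4, 5, 6, 7, 7, 8]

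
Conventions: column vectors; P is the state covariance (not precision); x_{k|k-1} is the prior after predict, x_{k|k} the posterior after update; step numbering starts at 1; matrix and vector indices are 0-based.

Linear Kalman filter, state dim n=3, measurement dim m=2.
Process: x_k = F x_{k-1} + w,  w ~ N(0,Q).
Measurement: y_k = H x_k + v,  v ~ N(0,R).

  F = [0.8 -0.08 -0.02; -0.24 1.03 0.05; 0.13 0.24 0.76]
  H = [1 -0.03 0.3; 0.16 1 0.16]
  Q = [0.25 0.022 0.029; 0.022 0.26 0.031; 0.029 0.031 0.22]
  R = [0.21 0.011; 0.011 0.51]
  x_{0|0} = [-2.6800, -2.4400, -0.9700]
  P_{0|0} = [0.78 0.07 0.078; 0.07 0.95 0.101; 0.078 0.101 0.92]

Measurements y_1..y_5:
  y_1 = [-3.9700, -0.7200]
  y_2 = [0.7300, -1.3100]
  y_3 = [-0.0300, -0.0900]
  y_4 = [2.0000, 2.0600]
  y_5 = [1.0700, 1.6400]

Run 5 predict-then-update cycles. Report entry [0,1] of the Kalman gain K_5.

K[0,1] = -0.0333

step 1: x^-=[-1.9294, -1.9185, -1.6712]  P^-=[0.7445 -0.1469 0.1312; -0.1469 1.2890 0.3484; 0.1312 0.3484 0.8759]  S=[1.1158 0.1174; 0.1174 1.9117]  K=[0.7115 -0.0473; -0.1463 0.7001; 0.3177 0.2470]  nu=[-1.5968, 1.7746]  x^+=[-3.1493, -0.4424, -1.7402]  P^+=[0.1834 -0.0268 -0.1176; -0.0268 0.3521 0.0478; -0.1176 0.0478 0.6282]
step 2: x^-=[-2.4493, 0.2132, -1.8382]  P^-=[0.3772 -0.0719 -0.0474; -0.0719 0.6667 0.1928; -0.0474 0.1928 0.5988]  S=[0.6141 0.0556; 0.0556 1.2379]  K=[0.5984 -0.0423; -0.1061 0.5589; 0.1861 0.2186]  nu=[3.7371, -0.8372]  x^+=[-0.1774, -0.6511, -1.3259]  P^+=[0.1579 -0.0225 -0.1112; -0.0225 0.2796 0.0491; -0.1112 0.0491 0.5138]
step 3: x^-=[-0.0633, -0.6943, -1.1870]  P^-=[0.3596 -0.0570 -0.0424; -0.0570 0.5859 0.1716; -0.0424 0.1716 0.5301]  S=[0.5928 0.0615; 0.0615 1.1532]  K=[0.5920 -0.0370; -0.0939 0.5290; 0.1666 0.2076]  nu=[0.3686, 0.8044]  x^+=[0.1251, -0.3034, -0.9586]  P^+=[0.1530 -0.0210 -0.0991; -0.0210 0.2641 0.0500; -0.0991 0.0500 0.4597]
step 4: x^-=[0.1435, -0.3905, -0.7851]  P^-=[0.3558 -0.0530 -0.0343; -0.0530 0.5680 0.1646; -0.0343 0.1646 0.5007]  S=[0.5911 0.0637; 0.0637 1.1339]  K=[0.5910 -0.0345; -0.0911 0.5218; 0.1661 0.2016]  nu=[2.0803, 2.5531]  x^+=[1.2849, 0.7522, 0.0752]  P^+=[0.1506 -0.0205 -0.0916; -0.0205 0.2604 0.0499; -0.0916 0.0499 0.4340]
step 5: x^-=[0.9662, 0.4702, 0.4047]  P^-=[0.3539 -0.0515 -0.0294; -0.0515 0.5635 0.1614; -0.0294 0.1614 0.4870]  S=[0.5908 0.0644; 0.0644 1.1287]  K=[0.5904 -0.0333; -0.0905 0.5200; 0.1677 0.1983]  nu=[-0.0036, 0.9505]  x^+=[0.9325, 0.9648, 0.5926]  P^+=[0.1493 -0.0203 -0.0876; -0.0203 0.2595 0.0495; -0.0876 0.0495 0.4218]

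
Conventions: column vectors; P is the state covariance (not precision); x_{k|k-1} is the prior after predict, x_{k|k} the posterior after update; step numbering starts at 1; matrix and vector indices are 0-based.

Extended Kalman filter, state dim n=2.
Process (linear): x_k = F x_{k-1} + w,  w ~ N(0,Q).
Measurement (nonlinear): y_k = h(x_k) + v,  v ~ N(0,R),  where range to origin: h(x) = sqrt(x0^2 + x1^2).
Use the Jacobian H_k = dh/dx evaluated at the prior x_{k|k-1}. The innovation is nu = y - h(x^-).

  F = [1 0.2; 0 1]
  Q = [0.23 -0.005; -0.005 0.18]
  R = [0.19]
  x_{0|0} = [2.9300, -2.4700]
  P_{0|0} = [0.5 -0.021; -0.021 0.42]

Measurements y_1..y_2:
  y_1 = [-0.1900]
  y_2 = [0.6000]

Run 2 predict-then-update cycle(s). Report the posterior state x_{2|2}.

x_post = [0.1519, -0.6152]

step 1: x^-=[2.4360, -2.4700]  P^-=[0.7384 0.0580; 0.0580 0.6000]  H_jac=[0.7022 -0.7120]  S=[0.8002]  K=[0.5963; -0.4829]  nu=[-3.6591]  x^+=[0.2540, -0.7029]  P^+=[0.4538 0.2885; 0.2885 0.4134]
step 2: x^-=[0.1134, -0.7029]  P^-=[0.8158 0.3661; 0.3661 0.5934]  H_jac=[0.1593 -0.9872]  S=[0.6739]  K=[-0.3436; -0.7828]  nu=[-0.1120]  x^+=[0.1519, -0.6152]  P^+=[0.7362 0.1849; 0.1849 0.1805]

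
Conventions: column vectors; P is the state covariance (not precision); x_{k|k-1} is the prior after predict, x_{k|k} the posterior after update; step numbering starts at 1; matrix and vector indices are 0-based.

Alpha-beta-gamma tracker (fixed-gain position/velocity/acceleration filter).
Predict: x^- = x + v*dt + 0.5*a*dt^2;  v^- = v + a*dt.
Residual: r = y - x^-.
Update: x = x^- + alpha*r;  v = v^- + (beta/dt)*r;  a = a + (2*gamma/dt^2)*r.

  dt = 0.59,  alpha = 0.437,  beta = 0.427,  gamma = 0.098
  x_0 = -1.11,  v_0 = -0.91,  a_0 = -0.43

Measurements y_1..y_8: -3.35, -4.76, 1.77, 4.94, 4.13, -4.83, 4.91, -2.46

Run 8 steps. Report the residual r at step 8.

resid = -5.0247

step 1: x_pred=-1.7217  r=-1.6283  x^+=-2.4333  v^+=-2.3421  a^+=-1.3468
step 2: x_pred=-4.0496  r=-0.7104  x^+=-4.3600  v^+=-3.6509  a^+=-1.7468
step 3: x_pred=-6.8181  r=8.5881  x^+=-3.0651  v^+=1.5339  a^+=3.0888
step 4: x_pred=-1.6225  r=6.5625  x^+=1.2453  v^+=8.1057  a^+=6.7838
step 5: x_pred=7.2084  r=-3.0784  x^+=5.8632  v^+=9.8802  a^+=5.0505
step 6: x_pred=12.5715  r=-17.4015  x^+=4.9671  v^+=0.2660  a^+=-4.7476
step 7: x_pred=4.2977  r=0.6123  x^+=4.5653  v^+=-2.0919  a^+=-4.4028
step 8: x_pred=2.5647  r=-5.0247  x^+=0.3689  v^+=-8.3261  a^+=-7.2320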